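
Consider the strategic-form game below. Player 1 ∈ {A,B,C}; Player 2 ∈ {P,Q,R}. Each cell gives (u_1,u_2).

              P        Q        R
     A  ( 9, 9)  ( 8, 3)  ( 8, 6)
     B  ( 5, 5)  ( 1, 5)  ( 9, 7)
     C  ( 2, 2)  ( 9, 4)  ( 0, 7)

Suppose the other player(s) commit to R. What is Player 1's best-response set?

u_1(A vs R) = 8
u_1(B vs R) = 9
u_1(C vs R) = 0
max payoff 9 at {B}

BR_1 = {B}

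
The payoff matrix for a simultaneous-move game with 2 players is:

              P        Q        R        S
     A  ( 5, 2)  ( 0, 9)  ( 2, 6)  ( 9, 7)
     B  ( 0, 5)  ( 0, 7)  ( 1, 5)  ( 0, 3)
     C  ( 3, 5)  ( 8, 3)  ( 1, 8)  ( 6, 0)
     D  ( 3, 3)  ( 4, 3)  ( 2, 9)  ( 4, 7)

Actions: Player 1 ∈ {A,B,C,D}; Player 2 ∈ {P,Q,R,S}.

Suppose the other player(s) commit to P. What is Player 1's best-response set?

argmax u_1 = {A}

u_1(A vs P) = 5
u_1(B vs P) = 0
u_1(C vs P) = 3
u_1(D vs P) = 3
max payoff 5 at {A}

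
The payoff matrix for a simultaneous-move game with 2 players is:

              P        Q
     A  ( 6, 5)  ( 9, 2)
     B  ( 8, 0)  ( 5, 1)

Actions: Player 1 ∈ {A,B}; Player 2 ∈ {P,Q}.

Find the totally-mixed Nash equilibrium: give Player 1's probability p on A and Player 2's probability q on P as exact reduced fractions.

P1 indiff ⇒ q·6+(1-q)·9 = q·8+(1-q)·5 ⇒ q(-2) = (1-q)(-4) ⇒ q = 2/3
P2 indiff ⇒ p·5+(1-p)·0 = p·2+(1-p)·1 ⇒ p(3) = (1-p)(1) ⇒ p = 1/4

P1 mixes 1/4 on A; P2 mixes 2/3 on P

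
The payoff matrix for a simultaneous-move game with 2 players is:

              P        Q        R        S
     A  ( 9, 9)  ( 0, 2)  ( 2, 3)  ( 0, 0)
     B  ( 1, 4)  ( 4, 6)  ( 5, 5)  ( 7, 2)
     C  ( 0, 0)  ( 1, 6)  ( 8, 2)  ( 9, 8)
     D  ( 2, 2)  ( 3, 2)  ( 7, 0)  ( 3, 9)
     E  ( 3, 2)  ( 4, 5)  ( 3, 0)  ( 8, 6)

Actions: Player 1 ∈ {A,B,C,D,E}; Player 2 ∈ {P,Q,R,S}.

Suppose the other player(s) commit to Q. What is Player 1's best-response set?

u_1(A vs Q) = 0
u_1(B vs Q) = 4
u_1(C vs Q) = 1
u_1(D vs Q) = 3
u_1(E vs Q) = 4
max payoff 4 at {B,E}

BR_1 = {B,E}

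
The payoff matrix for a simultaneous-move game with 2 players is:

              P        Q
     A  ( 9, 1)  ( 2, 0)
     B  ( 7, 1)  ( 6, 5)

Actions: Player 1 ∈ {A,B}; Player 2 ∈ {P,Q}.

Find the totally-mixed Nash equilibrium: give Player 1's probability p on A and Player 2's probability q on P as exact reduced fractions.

(p,q) = (4/5, 2/3)

P1 indiff ⇒ q·9+(1-q)·2 = q·7+(1-q)·6 ⇒ q(2) = (1-q)(4) ⇒ q = 2/3
P2 indiff ⇒ p·1+(1-p)·1 = p·0+(1-p)·5 ⇒ p(1) = (1-p)(4) ⇒ p = 4/5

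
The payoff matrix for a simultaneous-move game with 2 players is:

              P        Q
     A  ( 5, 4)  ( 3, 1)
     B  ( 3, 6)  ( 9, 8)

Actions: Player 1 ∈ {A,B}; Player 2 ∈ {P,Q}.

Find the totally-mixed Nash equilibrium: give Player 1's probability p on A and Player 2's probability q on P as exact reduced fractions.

P1 indiff ⇒ q·5+(1-q)·3 = q·3+(1-q)·9 ⇒ q(2) = (1-q)(6) ⇒ q = 3/4
P2 indiff ⇒ p·4+(1-p)·6 = p·1+(1-p)·8 ⇒ p(3) = (1-p)(2) ⇒ p = 2/5

(p,q) = (2/5, 3/4)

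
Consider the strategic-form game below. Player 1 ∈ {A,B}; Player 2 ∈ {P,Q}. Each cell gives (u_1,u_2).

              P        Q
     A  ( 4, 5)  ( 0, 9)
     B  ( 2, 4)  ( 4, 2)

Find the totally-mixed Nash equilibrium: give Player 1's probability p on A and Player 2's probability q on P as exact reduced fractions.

p=1/3, q=2/3

P1 indiff ⇒ q·4+(1-q)·0 = q·2+(1-q)·4 ⇒ q(2) = (1-q)(4) ⇒ q = 2/3
P2 indiff ⇒ p·5+(1-p)·4 = p·9+(1-p)·2 ⇒ p(-4) = (1-p)(-2) ⇒ p = 1/3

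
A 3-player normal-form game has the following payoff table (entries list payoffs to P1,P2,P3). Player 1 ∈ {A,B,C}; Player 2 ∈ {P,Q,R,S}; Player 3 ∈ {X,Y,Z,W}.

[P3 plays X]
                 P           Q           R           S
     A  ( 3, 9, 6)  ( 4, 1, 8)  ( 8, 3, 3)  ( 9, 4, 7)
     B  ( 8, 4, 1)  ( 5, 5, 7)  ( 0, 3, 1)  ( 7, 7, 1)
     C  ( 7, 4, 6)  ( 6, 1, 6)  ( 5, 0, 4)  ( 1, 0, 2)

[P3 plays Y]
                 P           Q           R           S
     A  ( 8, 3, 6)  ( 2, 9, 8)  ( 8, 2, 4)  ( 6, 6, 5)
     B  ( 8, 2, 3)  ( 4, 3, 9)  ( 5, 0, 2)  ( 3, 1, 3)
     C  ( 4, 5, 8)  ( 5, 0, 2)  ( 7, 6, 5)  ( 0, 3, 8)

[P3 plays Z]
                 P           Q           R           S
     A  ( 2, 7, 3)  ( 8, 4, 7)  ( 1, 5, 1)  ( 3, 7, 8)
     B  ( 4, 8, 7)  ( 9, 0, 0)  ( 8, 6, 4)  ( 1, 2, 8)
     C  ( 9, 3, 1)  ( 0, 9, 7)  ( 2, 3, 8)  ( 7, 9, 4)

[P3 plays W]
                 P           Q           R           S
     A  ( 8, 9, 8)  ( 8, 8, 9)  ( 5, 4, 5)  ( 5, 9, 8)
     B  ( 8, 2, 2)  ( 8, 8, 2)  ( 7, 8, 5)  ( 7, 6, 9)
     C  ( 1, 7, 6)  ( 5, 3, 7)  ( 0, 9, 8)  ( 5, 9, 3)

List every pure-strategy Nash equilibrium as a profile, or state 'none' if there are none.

PSNE = {(A,P,W), (B,R,W)}

(A,P,X): not NE [P1→B gives 8>3; P3→W gives 8>6]
(A,P,Y): not NE [P2→Q gives 9>3; P3→W gives 8>6]
(A,P,Z): not NE [P1→C gives 9>2; P3→W gives 8>3]
(A,P,W): NE
(A,Q,X): not NE [P1→C gives 6>4; P2→P gives 9>1; P3→W gives 9>8]
(A,Q,Y): not NE [P1→C gives 5>2; P3→W gives 9>8]
(A,Q,Z): not NE [P1→B gives 9>8; P2→S gives 7>4; P3→W gives 9>7]
(A,Q,W): not NE [P2→S gives 9>8]
(A,R,X): not NE [P2→P gives 9>3; P3→W gives 5>3]
(A,R,Y): not NE [P2→Q gives 9>2; P3→W gives 5>4]
(A,R,Z): not NE [P1→B gives 8>1; P2→S gives 7>5; P3→W gives 5>1]
(A,R,W): not NE [P1→B gives 7>5; P2→S gives 9>4]
(A,S,X): not NE [P2→P gives 9>4; P3→W gives 8>7]
(A,S,Y): not NE [P2→Q gives 9>6; P3→W gives 8>5]
(A,S,Z): not NE [P1→C gives 7>3]
(A,S,W): not NE [P1→B gives 7>5]
(B,P,X): not NE [P2→S gives 7>4; P3→Z gives 7>1]
(B,P,Y): not NE [P2→Q gives 3>2; P3→Z gives 7>3]
(B,P,Z): not NE [P1→C gives 9>4]
(B,P,W): not NE [P2→R gives 8>2; P3→Z gives 7>2]
(B,Q,X): not NE [P1→C gives 6>5; P2→S gives 7>5; P3→Y gives 9>7]
(B,Q,Y): not NE [P1→C gives 5>4]
(B,Q,Z): not NE [P2→P gives 8>0; P3→Y gives 9>0]
(B,Q,W): not NE [P3→Y gives 9>2]
(B,R,X): not NE [P1→A gives 8>0; P2→S gives 7>3; P3→W gives 5>1]
(B,R,Y): not NE [P1→A gives 8>5; P2→Q gives 3>0; P3→W gives 5>2]
(B,R,Z): not NE [P2→P gives 8>6; P3→W gives 5>4]
(B,R,W): NE
(B,S,X): not NE [P1→A gives 9>7; P3→W gives 9>1]
(B,S,Y): not NE [P1→A gives 6>3; P2→Q gives 3>1; P3→W gives 9>3]
(B,S,Z): not NE [P1→C gives 7>1; P2→P gives 8>2; P3→W gives 9>8]
(B,S,W): not NE [P2→R gives 8>6]
(C,P,X): not NE [P1→B gives 8>7; P3→Y gives 8>6]
(C,P,Y): not NE [P1→B gives 8>4; P2→R gives 6>5]
(C,P,Z): not NE [P2→S gives 9>3; P3→Y gives 8>1]
(C,P,W): not NE [P1→B gives 8>1; P2→S gives 9>7; P3→Y gives 8>6]
(C,Q,X): not NE [P2→P gives 4>1; P3→W gives 7>6]
(C,Q,Y): not NE [P2→R gives 6>0; P3→W gives 7>2]
(C,Q,Z): not NE [P1→B gives 9>0]
(C,Q,W): not NE [P1→B gives 8>5; P2→S gives 9>3]
(C,R,X): not NE [P1→A gives 8>5; P2→P gives 4>0; P3→W gives 8>4]
(C,R,Y): not NE [P1→A gives 8>7; P3→W gives 8>5]
(C,R,Z): not NE [P1→B gives 8>2; P2→S gives 9>3]
(C,R,W): not NE [P1→B gives 7>0]
(C,S,X): not NE [P1→A gives 9>1; P2→P gives 4>0; P3→Y gives 8>2]
(C,S,Y): not NE [P1→A gives 6>0; P2→R gives 6>3]
(C,S,Z): not NE [P3→Y gives 8>4]
(C,S,W): not NE [P1→B gives 7>5; P3→Y gives 8>3]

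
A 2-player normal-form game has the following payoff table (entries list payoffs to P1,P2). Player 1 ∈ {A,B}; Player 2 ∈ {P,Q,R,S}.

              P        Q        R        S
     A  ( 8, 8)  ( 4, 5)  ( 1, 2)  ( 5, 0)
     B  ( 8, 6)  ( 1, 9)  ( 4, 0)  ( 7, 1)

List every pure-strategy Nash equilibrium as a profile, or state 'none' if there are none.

(A,P): NE
(A,Q): not NE [P2→P gives 8>5]
(A,R): not NE [P1→B gives 4>1; P2→P gives 8>2]
(A,S): not NE [P1→B gives 7>5; P2→P gives 8>0]
(B,P): not NE [P2→Q gives 9>6]
(B,Q): not NE [P1→A gives 4>1]
(B,R): not NE [P2→Q gives 9>0]
(B,S): not NE [P2→Q gives 9>1]

NE set: (A,P)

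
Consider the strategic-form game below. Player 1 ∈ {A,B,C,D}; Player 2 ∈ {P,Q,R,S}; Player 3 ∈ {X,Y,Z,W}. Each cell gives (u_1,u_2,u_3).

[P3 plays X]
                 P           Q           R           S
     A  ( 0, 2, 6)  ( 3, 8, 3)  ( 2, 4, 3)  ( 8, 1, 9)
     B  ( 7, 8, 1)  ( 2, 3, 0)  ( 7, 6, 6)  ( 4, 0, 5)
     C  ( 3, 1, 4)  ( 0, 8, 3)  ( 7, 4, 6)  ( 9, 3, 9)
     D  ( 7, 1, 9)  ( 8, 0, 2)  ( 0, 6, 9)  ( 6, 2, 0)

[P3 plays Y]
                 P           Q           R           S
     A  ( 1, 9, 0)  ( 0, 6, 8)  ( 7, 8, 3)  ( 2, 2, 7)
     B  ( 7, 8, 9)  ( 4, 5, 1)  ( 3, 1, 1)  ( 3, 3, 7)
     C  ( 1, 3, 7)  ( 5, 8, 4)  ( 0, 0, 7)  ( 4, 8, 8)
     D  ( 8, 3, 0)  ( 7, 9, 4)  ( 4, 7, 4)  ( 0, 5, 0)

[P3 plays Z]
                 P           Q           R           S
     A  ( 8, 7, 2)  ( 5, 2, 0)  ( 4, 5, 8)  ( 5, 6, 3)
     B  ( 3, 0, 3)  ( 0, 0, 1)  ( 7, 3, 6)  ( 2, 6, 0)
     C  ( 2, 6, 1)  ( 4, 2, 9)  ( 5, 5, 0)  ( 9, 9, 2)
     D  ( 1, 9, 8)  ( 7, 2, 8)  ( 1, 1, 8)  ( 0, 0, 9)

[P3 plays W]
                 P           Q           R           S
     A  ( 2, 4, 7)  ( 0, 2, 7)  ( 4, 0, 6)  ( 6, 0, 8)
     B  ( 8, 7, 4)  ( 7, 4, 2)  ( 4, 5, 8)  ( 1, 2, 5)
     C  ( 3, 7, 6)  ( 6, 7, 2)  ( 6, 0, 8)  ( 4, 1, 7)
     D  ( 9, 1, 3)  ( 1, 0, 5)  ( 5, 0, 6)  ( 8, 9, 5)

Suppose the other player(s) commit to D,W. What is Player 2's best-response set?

BR_2 = {S}

u_2(P vs D,W) = 1
u_2(Q vs D,W) = 0
u_2(R vs D,W) = 0
u_2(S vs D,W) = 9
max payoff 9 at {S}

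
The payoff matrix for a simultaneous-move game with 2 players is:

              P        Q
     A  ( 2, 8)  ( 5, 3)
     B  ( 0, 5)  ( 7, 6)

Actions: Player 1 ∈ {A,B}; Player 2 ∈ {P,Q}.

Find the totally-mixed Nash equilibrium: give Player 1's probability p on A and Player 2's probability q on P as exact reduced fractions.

p=1/6, q=1/2

P1 indiff ⇒ q·2+(1-q)·5 = q·0+(1-q)·7 ⇒ q(2) = (1-q)(2) ⇒ q = 1/2
P2 indiff ⇒ p·8+(1-p)·5 = p·3+(1-p)·6 ⇒ p(5) = (1-p)(1) ⇒ p = 1/6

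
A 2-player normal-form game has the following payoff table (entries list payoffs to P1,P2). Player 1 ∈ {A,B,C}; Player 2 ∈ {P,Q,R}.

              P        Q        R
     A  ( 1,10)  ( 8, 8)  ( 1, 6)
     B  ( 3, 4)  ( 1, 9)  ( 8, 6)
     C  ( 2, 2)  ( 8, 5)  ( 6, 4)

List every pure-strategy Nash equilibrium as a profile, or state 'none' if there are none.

(A,P): not NE [P1→B gives 3>1]
(A,Q): not NE [P2→P gives 10>8]
(A,R): not NE [P1→B gives 8>1; P2→P gives 10>6]
(B,P): not NE [P2→Q gives 9>4]
(B,Q): not NE [P1→C gives 8>1]
(B,R): not NE [P2→Q gives 9>6]
(C,P): not NE [P1→B gives 3>2; P2→Q gives 5>2]
(C,Q): NE
(C,R): not NE [P1→B gives 8>6; P2→Q gives 5>4]

Nash profiles: (C,Q)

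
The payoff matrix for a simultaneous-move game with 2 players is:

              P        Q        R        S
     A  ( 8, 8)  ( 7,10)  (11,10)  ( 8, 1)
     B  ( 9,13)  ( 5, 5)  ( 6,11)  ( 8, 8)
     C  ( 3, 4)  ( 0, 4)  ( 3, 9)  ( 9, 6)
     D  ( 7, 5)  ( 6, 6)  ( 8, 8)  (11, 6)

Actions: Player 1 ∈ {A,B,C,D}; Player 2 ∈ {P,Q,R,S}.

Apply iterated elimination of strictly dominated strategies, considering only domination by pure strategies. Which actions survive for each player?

P1 drop C (D beats it: P:7>3 Q:6>0 R:8>3 S:11>9)
P2 drop S (R beats it: A:10>1 B:11>8 D:8>6)
P1 drop D (A beats it: P:8>7 Q:7>6 R:11>8)
P1→{A,B} P2→{P,Q,R}

IESDS → P1:{A,B} P2:{P,Q,R}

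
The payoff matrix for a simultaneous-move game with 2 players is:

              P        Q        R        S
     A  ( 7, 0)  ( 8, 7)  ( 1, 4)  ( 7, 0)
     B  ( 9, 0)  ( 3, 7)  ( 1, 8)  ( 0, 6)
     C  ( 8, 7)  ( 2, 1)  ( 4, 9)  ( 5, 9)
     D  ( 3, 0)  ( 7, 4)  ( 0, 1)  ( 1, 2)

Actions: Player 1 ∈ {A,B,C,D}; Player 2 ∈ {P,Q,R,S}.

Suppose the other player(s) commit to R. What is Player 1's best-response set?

u_1(A vs R) = 1
u_1(B vs R) = 1
u_1(C vs R) = 4
u_1(D vs R) = 0
max payoff 4 at {C}

P1 best: {C}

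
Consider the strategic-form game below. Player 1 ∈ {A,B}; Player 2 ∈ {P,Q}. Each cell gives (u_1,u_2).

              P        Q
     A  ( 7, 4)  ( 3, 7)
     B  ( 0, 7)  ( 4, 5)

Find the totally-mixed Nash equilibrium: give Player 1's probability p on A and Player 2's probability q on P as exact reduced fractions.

P1 indiff ⇒ q·7+(1-q)·3 = q·0+(1-q)·4 ⇒ q(7) = (1-q)(1) ⇒ q = 1/8
P2 indiff ⇒ p·4+(1-p)·7 = p·7+(1-p)·5 ⇒ p(-3) = (1-p)(-2) ⇒ p = 2/5

(p,q) = (2/5, 1/8)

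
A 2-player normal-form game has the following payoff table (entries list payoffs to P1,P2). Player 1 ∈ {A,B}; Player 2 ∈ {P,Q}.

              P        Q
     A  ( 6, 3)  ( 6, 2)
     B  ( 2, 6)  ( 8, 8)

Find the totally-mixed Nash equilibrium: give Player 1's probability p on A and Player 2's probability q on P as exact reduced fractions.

p=2/3, q=1/3

P1 indiff ⇒ q·6+(1-q)·6 = q·2+(1-q)·8 ⇒ q(4) = (1-q)(2) ⇒ q = 1/3
P2 indiff ⇒ p·3+(1-p)·6 = p·2+(1-p)·8 ⇒ p(1) = (1-p)(2) ⇒ p = 2/3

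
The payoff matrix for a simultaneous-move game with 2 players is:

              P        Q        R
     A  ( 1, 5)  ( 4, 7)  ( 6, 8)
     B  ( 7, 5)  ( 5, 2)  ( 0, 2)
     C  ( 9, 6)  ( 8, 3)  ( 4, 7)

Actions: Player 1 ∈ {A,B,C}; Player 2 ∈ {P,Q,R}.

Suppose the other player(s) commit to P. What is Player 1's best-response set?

u_1(A vs P) = 1
u_1(B vs P) = 7
u_1(C vs P) = 9
max payoff 9 at {C}

argmax u_1 = {C}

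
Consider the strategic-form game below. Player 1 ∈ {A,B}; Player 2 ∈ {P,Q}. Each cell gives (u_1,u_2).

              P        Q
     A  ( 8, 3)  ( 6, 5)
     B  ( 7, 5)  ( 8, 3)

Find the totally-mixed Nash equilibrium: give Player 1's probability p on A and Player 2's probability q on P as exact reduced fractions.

P1 indiff ⇒ q·8+(1-q)·6 = q·7+(1-q)·8 ⇒ q(1) = (1-q)(2) ⇒ q = 2/3
P2 indiff ⇒ p·3+(1-p)·5 = p·5+(1-p)·3 ⇒ p(-2) = (1-p)(-2) ⇒ p = 1/2

p=1/2, q=2/3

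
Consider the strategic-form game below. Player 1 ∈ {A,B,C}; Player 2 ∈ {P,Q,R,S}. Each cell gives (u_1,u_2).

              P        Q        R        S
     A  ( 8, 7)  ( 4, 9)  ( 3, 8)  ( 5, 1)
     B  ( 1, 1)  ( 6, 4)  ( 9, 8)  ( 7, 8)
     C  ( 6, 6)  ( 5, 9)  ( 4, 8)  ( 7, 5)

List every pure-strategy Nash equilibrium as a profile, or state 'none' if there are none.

(A,P): not NE [P2→Q gives 9>7]
(A,Q): not NE [P1→B gives 6>4]
(A,R): not NE [P1→B gives 9>3; P2→Q gives 9>8]
(A,S): not NE [P1→C gives 7>5; P2→Q gives 9>1]
(B,P): not NE [P1→A gives 8>1; P2→S gives 8>1]
(B,Q): not NE [P2→S gives 8>4]
(B,R): NE
(B,S): NE
(C,P): not NE [P1→A gives 8>6; P2→Q gives 9>6]
(C,Q): not NE [P1→B gives 6>5]
(C,R): not NE [P1→B gives 9>4; P2→Q gives 9>8]
(C,S): not NE [P2→Q gives 9>5]

PSNE = {(B,R), (B,S)}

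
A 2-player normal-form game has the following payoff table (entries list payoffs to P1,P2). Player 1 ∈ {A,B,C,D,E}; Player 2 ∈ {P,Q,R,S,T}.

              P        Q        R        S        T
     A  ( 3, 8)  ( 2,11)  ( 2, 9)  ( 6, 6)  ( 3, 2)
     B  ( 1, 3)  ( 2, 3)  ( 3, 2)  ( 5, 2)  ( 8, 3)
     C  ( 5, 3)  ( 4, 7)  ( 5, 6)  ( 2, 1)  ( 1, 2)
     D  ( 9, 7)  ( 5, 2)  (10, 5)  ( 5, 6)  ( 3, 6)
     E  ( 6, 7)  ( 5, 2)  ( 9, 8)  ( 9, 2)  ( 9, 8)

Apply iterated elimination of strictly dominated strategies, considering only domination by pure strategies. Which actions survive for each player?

Remaining: P1:{D,E} P2:{P,R,T}

P1 drop A (E beats it: P:6>3 Q:5>2 R:9>2 S:9>6 T:9>3)
P1 drop B (E beats it: P:6>1 Q:5>2 R:9>3 S:9>5 T:9>8)
P1 drop C (D beats it: P:9>5 Q:5>4 R:10>5 S:5>2 T:3>1)
P2 drop Q (P beats it: D:7>2 E:7>2)
P2 drop S (P beats it: D:7>6 E:7>2)
P1→{D,E} P2→{P,R,T}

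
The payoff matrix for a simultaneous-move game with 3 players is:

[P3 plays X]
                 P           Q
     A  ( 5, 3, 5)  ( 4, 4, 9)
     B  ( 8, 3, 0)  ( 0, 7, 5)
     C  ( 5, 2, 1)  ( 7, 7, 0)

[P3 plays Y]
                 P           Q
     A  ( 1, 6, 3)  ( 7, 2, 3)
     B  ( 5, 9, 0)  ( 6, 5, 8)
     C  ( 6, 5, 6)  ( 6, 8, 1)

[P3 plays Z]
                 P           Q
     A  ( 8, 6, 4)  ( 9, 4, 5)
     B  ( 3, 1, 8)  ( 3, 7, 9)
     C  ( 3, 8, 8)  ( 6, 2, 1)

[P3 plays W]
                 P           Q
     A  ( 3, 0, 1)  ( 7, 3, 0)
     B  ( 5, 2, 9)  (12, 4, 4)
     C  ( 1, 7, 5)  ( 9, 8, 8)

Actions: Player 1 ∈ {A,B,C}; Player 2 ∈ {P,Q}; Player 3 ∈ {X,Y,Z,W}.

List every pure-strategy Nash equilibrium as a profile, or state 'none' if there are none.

Equilibria: none

(A,P,X): not NE [P1→B gives 8>5; P2→Q gives 4>3]
(A,P,Y): not NE [P1→C gives 6>1; P3→X gives 5>3]
(A,P,Z): not NE [P3→X gives 5>4]
(A,P,W): not NE [P1→B gives 5>3; P2→Q gives 3>0; P3→X gives 5>1]
(A,Q,X): not NE [P1→C gives 7>4]
(A,Q,Y): not NE [P2→P gives 6>2; P3→X gives 9>3]
(A,Q,Z): not NE [P2→P gives 6>4; P3→X gives 9>5]
(A,Q,W): not NE [P1→B gives 12>7; P3→X gives 9>0]
(B,P,X): not NE [P2→Q gives 7>3; P3→W gives 9>0]
(B,P,Y): not NE [P1→C gives 6>5; P3→W gives 9>0]
(B,P,Z): not NE [P1→A gives 8>3; P2→Q gives 7>1; P3→W gives 9>8]
(B,P,W): not NE [P2→Q gives 4>2]
(B,Q,X): not NE [P1→C gives 7>0; P3→Z gives 9>5]
(B,Q,Y): not NE [P1→A gives 7>6; P2→P gives 9>5; P3→Z gives 9>8]
(B,Q,Z): not NE [P1→A gives 9>3]
(B,Q,W): not NE [P3→Z gives 9>4]
(C,P,X): not NE [P1→B gives 8>5; P2→Q gives 7>2; P3→Z gives 8>1]
(C,P,Y): not NE [P2→Q gives 8>5; P3→Z gives 8>6]
(C,P,Z): not NE [P1→A gives 8>3]
(C,P,W): not NE [P1→B gives 5>1; P2→Q gives 8>7; P3→Z gives 8>5]
(C,Q,X): not NE [P3→W gives 8>0]
(C,Q,Y): not NE [P1→A gives 7>6; P3→W gives 8>1]
(C,Q,Z): not NE [P1→A gives 9>6; P2→P gives 8>2; P3→W gives 8>1]
(C,Q,W): not NE [P1→B gives 12>9]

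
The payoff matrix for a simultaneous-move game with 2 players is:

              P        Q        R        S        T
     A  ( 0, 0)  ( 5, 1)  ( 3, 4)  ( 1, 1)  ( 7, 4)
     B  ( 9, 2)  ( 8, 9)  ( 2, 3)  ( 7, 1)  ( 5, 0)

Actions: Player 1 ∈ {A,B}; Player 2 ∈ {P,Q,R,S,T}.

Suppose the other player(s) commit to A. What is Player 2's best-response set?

u_2(P vs A) = 0
u_2(Q vs A) = 1
u_2(R vs A) = 4
u_2(S vs A) = 1
u_2(T vs A) = 4
max payoff 4 at {R,T}

P2 best: {R,T}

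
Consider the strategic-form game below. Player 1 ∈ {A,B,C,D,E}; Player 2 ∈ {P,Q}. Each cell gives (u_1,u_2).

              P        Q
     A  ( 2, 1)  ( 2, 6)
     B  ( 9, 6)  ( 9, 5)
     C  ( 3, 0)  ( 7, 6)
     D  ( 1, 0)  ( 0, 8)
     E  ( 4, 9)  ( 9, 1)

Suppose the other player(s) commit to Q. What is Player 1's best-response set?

u_1(A vs Q) = 2
u_1(B vs Q) = 9
u_1(C vs Q) = 7
u_1(D vs Q) = 0
u_1(E vs Q) = 9
max payoff 9 at {B,E}

BR_1 = {B,E}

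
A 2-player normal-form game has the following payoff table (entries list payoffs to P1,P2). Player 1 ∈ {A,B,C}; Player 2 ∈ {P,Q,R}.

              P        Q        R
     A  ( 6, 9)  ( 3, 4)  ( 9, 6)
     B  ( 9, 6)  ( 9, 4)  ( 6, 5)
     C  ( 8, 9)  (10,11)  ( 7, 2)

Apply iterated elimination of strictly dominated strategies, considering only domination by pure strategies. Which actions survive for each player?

P2 drop R (P beats it: A:9>6 B:6>5 C:9>2)
P1 drop A (B beats it: P:9>6 Q:9>3)
P1→{B,C} P2→{P,Q}

Remaining: P1:{B,C} P2:{P,Q}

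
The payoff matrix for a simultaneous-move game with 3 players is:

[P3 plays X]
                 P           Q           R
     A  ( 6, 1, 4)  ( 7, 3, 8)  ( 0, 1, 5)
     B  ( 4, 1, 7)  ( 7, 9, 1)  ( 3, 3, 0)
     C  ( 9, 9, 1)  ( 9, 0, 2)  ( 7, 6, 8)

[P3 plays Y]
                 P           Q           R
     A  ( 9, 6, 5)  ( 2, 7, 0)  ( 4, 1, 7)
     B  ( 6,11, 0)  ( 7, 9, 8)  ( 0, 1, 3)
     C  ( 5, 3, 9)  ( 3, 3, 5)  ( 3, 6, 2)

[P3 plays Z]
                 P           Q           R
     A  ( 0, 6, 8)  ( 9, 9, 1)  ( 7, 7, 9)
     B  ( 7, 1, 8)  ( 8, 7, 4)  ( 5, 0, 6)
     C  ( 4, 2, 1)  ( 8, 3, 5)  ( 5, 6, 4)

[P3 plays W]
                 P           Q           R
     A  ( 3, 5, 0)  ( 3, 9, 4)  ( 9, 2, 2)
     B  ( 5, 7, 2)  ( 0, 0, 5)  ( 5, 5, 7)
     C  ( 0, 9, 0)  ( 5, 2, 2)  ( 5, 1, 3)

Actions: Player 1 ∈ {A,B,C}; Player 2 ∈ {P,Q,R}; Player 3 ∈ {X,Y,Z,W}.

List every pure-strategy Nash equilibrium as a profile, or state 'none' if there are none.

Equilibria: none

(A,P,X): not NE [P1→C gives 9>6; P2→Q gives 3>1; P3→Z gives 8>4]
(A,P,Y): not NE [P2→Q gives 7>6; P3→Z gives 8>5]
(A,P,Z): not NE [P1→B gives 7>0; P2→Q gives 9>6]
(A,P,W): not NE [P1→B gives 5>3; P2→Q gives 9>5; P3→Z gives 8>0]
(A,Q,X): not NE [P1→C gives 9>7]
(A,Q,Y): not NE [P1→B gives 7>2; P3→X gives 8>0]
(A,Q,Z): not NE [P3→X gives 8>1]
(A,Q,W): not NE [P1→C gives 5>3; P3→X gives 8>4]
(A,R,X): not NE [P1→C gives 7>0; P2→Q gives 3>1; P3→Z gives 9>5]
(A,R,Y): not NE [P2→Q gives 7>1; P3→Z gives 9>7]
(A,R,Z): not NE [P2→Q gives 9>7]
(A,R,W): not NE [P2→Q gives 9>2; P3→Z gives 9>2]
(B,P,X): not NE [P1→C gives 9>4; P2→Q gives 9>1; P3→Z gives 8>7]
(B,P,Y): not NE [P1→A gives 9>6; P3→Z gives 8>0]
(B,P,Z): not NE [P2→Q gives 7>1]
(B,P,W): not NE [P3→Z gives 8>2]
(B,Q,X): not NE [P1→C gives 9>7; P3→Y gives 8>1]
(B,Q,Y): not NE [P2→P gives 11>9]
(B,Q,Z): not NE [P1→A gives 9>8; P3→Y gives 8>4]
(B,Q,W): not NE [P1→C gives 5>0; P2→P gives 7>0; P3→Y gives 8>5]
(B,R,X): not NE [P1→C gives 7>3; P2→Q gives 9>3; P3→W gives 7>0]
(B,R,Y): not NE [P1→A gives 4>0; P2→P gives 11>1; P3→W gives 7>3]
(B,R,Z): not NE [P1→A gives 7>5; P2→Q gives 7>0; P3→W gives 7>6]
(B,R,W): not NE [P1→A gives 9>5; P2→P gives 7>5]
(C,P,X): not NE [P3→Y gives 9>1]
(C,P,Y): not NE [P1→A gives 9>5; P2→R gives 6>3]
(C,P,Z): not NE [P1→B gives 7>4; P2→R gives 6>2; P3→Y gives 9>1]
(C,P,W): not NE [P1→B gives 5>0; P3→Y gives 9>0]
(C,Q,X): not NE [P2→P gives 9>0; P3→Z gives 5>2]
(C,Q,Y): not NE [P1→B gives 7>3; P2→R gives 6>3]
(C,Q,Z): not NE [P1→A gives 9>8; P2→R gives 6>3]
(C,Q,W): not NE [P2→P gives 9>2; P3→Z gives 5>2]
(C,R,X): not NE [P2→P gives 9>6]
(C,R,Y): not NE [P1→A gives 4>3; P3→X gives 8>2]
(C,R,Z): not NE [P1→A gives 7>5; P3→X gives 8>4]
(C,R,W): not NE [P1→A gives 9>5; P2→P gives 9>1; P3→X gives 8>3]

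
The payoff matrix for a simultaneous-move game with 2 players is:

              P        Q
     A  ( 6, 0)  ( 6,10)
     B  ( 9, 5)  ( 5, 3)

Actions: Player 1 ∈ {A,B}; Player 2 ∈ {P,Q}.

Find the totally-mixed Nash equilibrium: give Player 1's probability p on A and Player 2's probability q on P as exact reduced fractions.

P1 mixes 1/6 on A; P2 mixes 1/4 on P

P1 indiff ⇒ q·6+(1-q)·6 = q·9+(1-q)·5 ⇒ q(-3) = (1-q)(-1) ⇒ q = 1/4
P2 indiff ⇒ p·0+(1-p)·5 = p·10+(1-p)·3 ⇒ p(-10) = (1-p)(-2) ⇒ p = 1/6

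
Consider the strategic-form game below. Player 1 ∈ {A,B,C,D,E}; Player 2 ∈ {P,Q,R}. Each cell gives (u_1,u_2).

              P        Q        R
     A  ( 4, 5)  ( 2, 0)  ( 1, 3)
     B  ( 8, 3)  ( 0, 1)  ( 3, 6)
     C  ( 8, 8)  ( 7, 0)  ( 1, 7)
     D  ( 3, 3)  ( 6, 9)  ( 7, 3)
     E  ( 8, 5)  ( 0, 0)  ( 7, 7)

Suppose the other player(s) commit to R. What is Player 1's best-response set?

BR_1 = {D,E}

u_1(A vs R) = 1
u_1(B vs R) = 3
u_1(C vs R) = 1
u_1(D vs R) = 7
u_1(E vs R) = 7
max payoff 7 at {D,E}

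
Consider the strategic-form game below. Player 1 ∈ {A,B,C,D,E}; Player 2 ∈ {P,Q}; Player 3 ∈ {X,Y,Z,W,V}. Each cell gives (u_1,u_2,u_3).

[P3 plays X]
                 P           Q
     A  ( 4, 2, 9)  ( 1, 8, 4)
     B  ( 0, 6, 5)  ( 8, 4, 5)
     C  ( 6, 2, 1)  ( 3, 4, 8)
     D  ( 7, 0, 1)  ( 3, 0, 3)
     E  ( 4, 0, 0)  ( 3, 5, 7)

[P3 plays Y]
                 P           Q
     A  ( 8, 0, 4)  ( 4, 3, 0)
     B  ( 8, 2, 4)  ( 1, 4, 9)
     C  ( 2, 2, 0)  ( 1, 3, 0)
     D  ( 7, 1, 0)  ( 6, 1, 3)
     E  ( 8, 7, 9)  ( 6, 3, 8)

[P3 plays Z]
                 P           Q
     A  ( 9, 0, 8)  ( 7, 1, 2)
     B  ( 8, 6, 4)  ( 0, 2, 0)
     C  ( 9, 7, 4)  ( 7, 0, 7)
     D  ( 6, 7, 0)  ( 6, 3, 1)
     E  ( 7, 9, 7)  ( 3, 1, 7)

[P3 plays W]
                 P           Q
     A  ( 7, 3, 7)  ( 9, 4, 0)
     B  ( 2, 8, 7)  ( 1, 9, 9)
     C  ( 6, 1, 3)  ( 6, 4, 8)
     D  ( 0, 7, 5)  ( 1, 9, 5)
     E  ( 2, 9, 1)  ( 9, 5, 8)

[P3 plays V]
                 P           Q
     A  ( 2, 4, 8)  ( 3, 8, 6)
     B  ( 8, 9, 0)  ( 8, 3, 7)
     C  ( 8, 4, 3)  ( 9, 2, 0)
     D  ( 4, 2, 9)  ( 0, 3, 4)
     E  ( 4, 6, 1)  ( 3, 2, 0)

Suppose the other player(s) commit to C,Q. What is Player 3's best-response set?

P3 best: {X,W}

u_3(X vs C,Q) = 8
u_3(Y vs C,Q) = 0
u_3(Z vs C,Q) = 7
u_3(W vs C,Q) = 8
u_3(V vs C,Q) = 0
max payoff 8 at {X,W}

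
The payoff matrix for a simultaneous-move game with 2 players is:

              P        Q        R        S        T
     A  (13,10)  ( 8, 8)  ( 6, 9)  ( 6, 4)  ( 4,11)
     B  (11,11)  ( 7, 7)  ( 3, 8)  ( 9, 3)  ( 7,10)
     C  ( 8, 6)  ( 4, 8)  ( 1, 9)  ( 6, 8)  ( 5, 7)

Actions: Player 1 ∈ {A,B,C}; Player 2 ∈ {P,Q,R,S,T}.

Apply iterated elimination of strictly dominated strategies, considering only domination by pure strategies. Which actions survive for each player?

P1 drop C (B beats it: P:11>8 Q:7>4 R:3>1 S:9>6 T:7>5)
P2 drop Q (P beats it: A:10>8 B:11>7)
P2 drop R (P beats it: A:10>9 B:11>8)
P2 drop S (P beats it: A:10>4 B:11>3)
P1→{A,B} P2→{P,T}

IESDS → P1:{A,B} P2:{P,T}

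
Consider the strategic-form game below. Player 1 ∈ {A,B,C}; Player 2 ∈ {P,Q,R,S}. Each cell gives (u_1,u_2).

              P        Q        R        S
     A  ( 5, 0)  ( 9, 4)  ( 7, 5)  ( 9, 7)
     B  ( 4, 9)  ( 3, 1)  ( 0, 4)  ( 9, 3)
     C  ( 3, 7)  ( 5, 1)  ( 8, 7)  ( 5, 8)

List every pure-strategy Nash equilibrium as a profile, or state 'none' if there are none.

(A,P): not NE [P2→S gives 7>0]
(A,Q): not NE [P2→S gives 7>4]
(A,R): not NE [P1→C gives 8>7; P2→S gives 7>5]
(A,S): NE
(B,P): not NE [P1→A gives 5>4]
(B,Q): not NE [P1→A gives 9>3; P2→P gives 9>1]
(B,R): not NE [P1→C gives 8>0; P2→P gives 9>4]
(B,S): not NE [P2→P gives 9>3]
(C,P): not NE [P1→A gives 5>3; P2→S gives 8>7]
(C,Q): not NE [P1→A gives 9>5; P2→S gives 8>1]
(C,R): not NE [P2→S gives 8>7]
(C,S): not NE [P1→B gives 9>5]

Nash profiles: (A,S)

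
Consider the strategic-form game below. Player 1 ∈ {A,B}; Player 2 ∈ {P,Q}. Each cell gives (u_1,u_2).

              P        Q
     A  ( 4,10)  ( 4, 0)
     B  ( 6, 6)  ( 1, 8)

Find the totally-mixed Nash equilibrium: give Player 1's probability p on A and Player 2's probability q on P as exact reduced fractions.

P1 indiff ⇒ q·4+(1-q)·4 = q·6+(1-q)·1 ⇒ q(-2) = (1-q)(-3) ⇒ q = 3/5
P2 indiff ⇒ p·10+(1-p)·6 = p·0+(1-p)·8 ⇒ p(10) = (1-p)(2) ⇒ p = 1/6

P1 mixes 1/6 on A; P2 mixes 3/5 on P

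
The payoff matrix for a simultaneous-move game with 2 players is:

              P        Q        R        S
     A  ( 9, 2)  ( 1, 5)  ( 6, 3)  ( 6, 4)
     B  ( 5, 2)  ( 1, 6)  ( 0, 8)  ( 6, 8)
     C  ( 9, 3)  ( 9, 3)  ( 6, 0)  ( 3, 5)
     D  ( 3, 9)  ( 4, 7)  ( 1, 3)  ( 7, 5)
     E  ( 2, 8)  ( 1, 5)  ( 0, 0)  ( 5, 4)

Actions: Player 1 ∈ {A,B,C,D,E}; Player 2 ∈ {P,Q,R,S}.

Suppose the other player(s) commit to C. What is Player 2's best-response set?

argmax u_2 = {S}

u_2(P vs C) = 3
u_2(Q vs C) = 3
u_2(R vs C) = 0
u_2(S vs C) = 5
max payoff 5 at {S}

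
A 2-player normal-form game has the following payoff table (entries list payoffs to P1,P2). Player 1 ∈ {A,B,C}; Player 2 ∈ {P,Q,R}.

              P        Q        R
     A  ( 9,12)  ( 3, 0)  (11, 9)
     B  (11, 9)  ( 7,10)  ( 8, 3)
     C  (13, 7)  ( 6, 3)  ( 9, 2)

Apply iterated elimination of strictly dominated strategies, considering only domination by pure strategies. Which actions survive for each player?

IESDS → P1:{B,C} P2:{P,Q}

P2 drop R (P beats it: A:12>9 B:9>3 C:7>2)
P1 drop A (B beats it: P:11>9 Q:7>3)
P1→{B,C} P2→{P,Q}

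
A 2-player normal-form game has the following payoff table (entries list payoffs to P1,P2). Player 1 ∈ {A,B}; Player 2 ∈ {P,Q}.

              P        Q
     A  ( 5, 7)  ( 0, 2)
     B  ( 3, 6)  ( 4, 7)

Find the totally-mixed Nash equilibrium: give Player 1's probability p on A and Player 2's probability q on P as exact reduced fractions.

P1 indiff ⇒ q·5+(1-q)·0 = q·3+(1-q)·4 ⇒ q(2) = (1-q)(4) ⇒ q = 2/3
P2 indiff ⇒ p·7+(1-p)·6 = p·2+(1-p)·7 ⇒ p(5) = (1-p)(1) ⇒ p = 1/6

p=1/6, q=2/3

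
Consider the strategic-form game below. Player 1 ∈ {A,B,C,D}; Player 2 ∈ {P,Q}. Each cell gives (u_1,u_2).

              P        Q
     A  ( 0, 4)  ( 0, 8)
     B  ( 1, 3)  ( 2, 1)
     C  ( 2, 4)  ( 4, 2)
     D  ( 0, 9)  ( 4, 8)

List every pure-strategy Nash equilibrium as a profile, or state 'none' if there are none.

NE set: (C,P)

(A,P): not NE [P1→C gives 2>0; P2→Q gives 8>4]
(A,Q): not NE [P1→D gives 4>0]
(B,P): not NE [P1→C gives 2>1]
(B,Q): not NE [P1→D gives 4>2; P2→P gives 3>1]
(C,P): NE
(C,Q): not NE [P2→P gives 4>2]
(D,P): not NE [P1→C gives 2>0]
(D,Q): not NE [P2→P gives 9>8]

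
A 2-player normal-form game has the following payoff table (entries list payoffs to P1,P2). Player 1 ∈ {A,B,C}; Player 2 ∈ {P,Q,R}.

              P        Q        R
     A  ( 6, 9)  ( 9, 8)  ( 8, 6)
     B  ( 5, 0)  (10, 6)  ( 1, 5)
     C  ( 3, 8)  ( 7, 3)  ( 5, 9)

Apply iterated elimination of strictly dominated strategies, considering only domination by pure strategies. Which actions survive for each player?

Survivors P1:{A,B} P2:{P,Q}

P1 drop C (A beats it: P:6>3 Q:9>7 R:8>5)
P2 drop R (Q beats it: A:8>6 B:6>5)
P1→{A,B} P2→{P,Q}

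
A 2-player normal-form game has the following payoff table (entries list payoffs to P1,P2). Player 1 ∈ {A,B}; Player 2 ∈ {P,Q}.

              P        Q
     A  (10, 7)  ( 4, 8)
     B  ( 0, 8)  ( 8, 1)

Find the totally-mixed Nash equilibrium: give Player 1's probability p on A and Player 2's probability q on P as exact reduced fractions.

P1 indiff ⇒ q·10+(1-q)·4 = q·0+(1-q)·8 ⇒ q(10) = (1-q)(4) ⇒ q = 2/7
P2 indiff ⇒ p·7+(1-p)·8 = p·8+(1-p)·1 ⇒ p(-1) = (1-p)(-7) ⇒ p = 7/8

P1 mixes 7/8 on A; P2 mixes 2/7 on P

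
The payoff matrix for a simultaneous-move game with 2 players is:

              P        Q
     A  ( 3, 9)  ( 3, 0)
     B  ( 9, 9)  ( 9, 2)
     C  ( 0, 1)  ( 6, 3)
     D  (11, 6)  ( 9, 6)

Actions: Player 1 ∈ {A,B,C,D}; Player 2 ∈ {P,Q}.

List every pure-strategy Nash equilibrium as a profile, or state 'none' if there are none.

(A,P): not NE [P1→D gives 11>3]
(A,Q): not NE [P1→D gives 9>3; P2→P gives 9>0]
(B,P): not NE [P1→D gives 11>9]
(B,Q): not NE [P2→P gives 9>2]
(C,P): not NE [P1→D gives 11>0; P2→Q gives 3>1]
(C,Q): not NE [P1→D gives 9>6]
(D,P): NE
(D,Q): NE

NE set: (D,P), (D,Q)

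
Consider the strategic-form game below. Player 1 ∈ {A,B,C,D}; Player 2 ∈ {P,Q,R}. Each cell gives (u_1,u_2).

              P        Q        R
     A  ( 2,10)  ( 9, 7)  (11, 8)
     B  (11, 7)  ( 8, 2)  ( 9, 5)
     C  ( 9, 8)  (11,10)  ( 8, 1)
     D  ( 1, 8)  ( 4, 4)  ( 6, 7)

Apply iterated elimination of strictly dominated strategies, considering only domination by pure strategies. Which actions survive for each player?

Remaining: P1:{B,C} P2:{P,Q}

P1 drop D (A beats it: P:2>1 Q:9>4 R:11>6)
P2 drop R (P beats it: A:10>8 B:7>5 C:8>1)
P1 drop A (C beats it: P:9>2 Q:11>9)
P1→{B,C} P2→{P,Q}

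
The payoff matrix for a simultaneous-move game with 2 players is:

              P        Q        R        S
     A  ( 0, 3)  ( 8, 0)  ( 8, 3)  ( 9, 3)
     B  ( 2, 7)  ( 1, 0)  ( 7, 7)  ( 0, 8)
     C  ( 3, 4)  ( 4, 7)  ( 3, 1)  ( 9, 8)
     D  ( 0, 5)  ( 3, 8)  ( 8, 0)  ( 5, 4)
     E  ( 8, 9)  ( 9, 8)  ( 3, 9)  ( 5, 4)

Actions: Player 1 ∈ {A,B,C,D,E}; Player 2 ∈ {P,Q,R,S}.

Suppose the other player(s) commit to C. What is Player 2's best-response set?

u_2(P vs C) = 4
u_2(Q vs C) = 7
u_2(R vs C) = 1
u_2(S vs C) = 8
max payoff 8 at {S}

P2 best: {S}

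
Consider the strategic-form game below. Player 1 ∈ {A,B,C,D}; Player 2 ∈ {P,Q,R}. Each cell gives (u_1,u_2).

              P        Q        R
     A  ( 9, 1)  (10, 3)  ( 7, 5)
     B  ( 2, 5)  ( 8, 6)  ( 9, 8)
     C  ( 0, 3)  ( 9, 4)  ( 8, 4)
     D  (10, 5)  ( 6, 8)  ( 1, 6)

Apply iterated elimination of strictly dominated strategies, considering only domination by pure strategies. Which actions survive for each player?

Remaining: P1:{A,B,C} P2:{Q,R}

P2 drop P (Q beats it: A:3>1 B:6>5 C:4>3 D:8>5)
P1 drop D (A beats it: Q:10>6 R:7>1)
P1→{A,B,C} P2→{Q,R}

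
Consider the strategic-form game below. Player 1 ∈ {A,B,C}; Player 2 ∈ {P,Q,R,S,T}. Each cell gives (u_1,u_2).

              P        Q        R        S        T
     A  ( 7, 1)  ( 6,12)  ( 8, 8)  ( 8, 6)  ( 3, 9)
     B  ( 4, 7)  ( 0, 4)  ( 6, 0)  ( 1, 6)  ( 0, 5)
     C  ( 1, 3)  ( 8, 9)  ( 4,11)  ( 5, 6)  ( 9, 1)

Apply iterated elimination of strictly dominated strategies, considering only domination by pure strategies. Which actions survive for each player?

Remaining: P1:{A,C} P2:{Q,R}

P1 drop B (A beats it: P:7>4 Q:6>0 R:8>6 S:8>1 T:3>0)
P2 drop P (Q beats it: A:12>1 C:9>3)
P2 drop S (Q beats it: A:12>6 C:9>6)
P2 drop T (Q beats it: A:12>9 C:9>1)
P1→{A,C} P2→{Q,R}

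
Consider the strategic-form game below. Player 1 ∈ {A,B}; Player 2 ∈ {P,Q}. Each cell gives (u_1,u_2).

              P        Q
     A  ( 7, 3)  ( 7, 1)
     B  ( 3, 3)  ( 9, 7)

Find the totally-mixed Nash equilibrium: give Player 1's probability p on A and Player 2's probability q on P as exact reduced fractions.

P1 indiff ⇒ q·7+(1-q)·7 = q·3+(1-q)·9 ⇒ q(4) = (1-q)(2) ⇒ q = 1/3
P2 indiff ⇒ p·3+(1-p)·3 = p·1+(1-p)·7 ⇒ p(2) = (1-p)(4) ⇒ p = 2/3

p=2/3, q=1/3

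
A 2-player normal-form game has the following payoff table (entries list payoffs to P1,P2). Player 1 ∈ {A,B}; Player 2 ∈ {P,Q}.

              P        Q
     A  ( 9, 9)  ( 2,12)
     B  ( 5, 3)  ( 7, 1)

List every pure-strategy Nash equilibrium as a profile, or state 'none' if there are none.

Equilibria: none

(A,P): not NE [P2→Q gives 12>9]
(A,Q): not NE [P1→B gives 7>2]
(B,P): not NE [P1→A gives 9>5]
(B,Q): not NE [P2→P gives 3>1]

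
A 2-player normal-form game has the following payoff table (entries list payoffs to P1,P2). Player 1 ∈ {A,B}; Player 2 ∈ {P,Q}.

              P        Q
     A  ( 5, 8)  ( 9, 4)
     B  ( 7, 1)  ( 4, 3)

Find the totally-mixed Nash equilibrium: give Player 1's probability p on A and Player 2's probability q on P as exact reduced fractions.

P1 indiff ⇒ q·5+(1-q)·9 = q·7+(1-q)·4 ⇒ q(-2) = (1-q)(-5) ⇒ q = 5/7
P2 indiff ⇒ p·8+(1-p)·1 = p·4+(1-p)·3 ⇒ p(4) = (1-p)(2) ⇒ p = 1/3

P1 mixes 1/3 on A; P2 mixes 5/7 on P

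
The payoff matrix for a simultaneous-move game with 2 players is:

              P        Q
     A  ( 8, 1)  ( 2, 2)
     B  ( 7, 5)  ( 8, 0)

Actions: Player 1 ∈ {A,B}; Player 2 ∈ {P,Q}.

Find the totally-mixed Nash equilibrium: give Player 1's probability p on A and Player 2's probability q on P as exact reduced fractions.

P1 indiff ⇒ q·8+(1-q)·2 = q·7+(1-q)·8 ⇒ q(1) = (1-q)(6) ⇒ q = 6/7
P2 indiff ⇒ p·1+(1-p)·5 = p·2+(1-p)·0 ⇒ p(-1) = (1-p)(-5) ⇒ p = 5/6

p=5/6, q=6/7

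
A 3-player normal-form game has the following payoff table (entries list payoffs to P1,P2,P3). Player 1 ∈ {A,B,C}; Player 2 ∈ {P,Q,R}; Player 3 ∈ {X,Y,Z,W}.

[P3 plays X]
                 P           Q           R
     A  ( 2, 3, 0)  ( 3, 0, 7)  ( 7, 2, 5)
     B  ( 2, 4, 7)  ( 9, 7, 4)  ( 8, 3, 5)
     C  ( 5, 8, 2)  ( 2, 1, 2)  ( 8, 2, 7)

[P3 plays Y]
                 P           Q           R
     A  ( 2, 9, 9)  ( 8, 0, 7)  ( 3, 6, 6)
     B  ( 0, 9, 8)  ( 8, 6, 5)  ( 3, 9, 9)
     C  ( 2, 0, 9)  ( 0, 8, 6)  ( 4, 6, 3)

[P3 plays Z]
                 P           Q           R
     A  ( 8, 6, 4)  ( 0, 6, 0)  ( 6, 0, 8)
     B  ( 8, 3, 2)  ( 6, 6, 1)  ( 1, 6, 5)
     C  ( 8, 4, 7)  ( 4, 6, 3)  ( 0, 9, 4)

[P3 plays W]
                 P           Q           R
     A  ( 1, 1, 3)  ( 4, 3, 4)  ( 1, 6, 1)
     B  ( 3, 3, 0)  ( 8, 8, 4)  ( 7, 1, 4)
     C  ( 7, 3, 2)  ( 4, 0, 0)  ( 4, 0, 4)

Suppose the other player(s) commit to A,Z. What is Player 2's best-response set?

u_2(P vs A,Z) = 6
u_2(Q vs A,Z) = 6
u_2(R vs A,Z) = 0
max payoff 6 at {P,Q}

argmax u_2 = {P,Q}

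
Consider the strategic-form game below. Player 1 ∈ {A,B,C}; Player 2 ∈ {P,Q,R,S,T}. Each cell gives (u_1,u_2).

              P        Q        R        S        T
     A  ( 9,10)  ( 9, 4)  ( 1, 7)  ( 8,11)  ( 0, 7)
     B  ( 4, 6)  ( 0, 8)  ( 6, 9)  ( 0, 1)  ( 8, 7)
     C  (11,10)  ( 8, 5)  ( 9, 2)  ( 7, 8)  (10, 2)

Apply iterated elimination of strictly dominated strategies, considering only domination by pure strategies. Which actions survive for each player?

Remaining: P1:{A,C} P2:{P,S}

P1 drop B (C beats it: P:11>4 Q:8>0 R:9>6 S:7>0 T:10>8)
P2 drop Q (P beats it: A:10>4 C:10>5)
P2 drop R (P beats it: A:10>7 C:10>2)
P2 drop T (P beats it: A:10>7 C:10>2)
P1→{A,C} P2→{P,S}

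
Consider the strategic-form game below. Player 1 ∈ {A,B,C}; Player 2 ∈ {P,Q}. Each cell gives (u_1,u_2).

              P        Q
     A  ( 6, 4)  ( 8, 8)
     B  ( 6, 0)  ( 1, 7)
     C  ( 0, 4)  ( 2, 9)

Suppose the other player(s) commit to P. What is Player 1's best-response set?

P1 best: {A,B}

u_1(A vs P) = 6
u_1(B vs P) = 6
u_1(C vs P) = 0
max payoff 6 at {A,B}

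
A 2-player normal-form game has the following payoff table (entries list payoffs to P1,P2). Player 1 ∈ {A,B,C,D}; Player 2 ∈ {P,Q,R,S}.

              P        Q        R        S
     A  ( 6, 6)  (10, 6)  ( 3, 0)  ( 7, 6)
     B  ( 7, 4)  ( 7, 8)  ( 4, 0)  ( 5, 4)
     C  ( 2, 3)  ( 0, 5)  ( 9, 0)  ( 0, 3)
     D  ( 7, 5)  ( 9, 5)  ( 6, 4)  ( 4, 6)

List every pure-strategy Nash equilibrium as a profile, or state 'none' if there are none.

(A,P): not NE [P1→D gives 7>6]
(A,Q): NE
(A,R): not NE [P1→C gives 9>3; P2→S gives 6>0]
(A,S): NE
(B,P): not NE [P2→Q gives 8>4]
(B,Q): not NE [P1→A gives 10>7]
(B,R): not NE [P1→C gives 9>4; P2→Q gives 8>0]
(B,S): not NE [P1→A gives 7>5; P2→Q gives 8>4]
(C,P): not NE [P1→D gives 7>2; P2→Q gives 5>3]
(C,Q): not NE [P1→A gives 10>0]
(C,R): not NE [P2→Q gives 5>0]
(C,S): not NE [P1→A gives 7>0; P2→Q gives 5>3]
(D,P): not NE [P2→S gives 6>5]
(D,Q): not NE [P1→A gives 10>9; P2→S gives 6>5]
(D,R): not NE [P1→C gives 9>6; P2→S gives 6>4]
(D,S): not NE [P1→A gives 7>4]

NE set: (A,Q), (A,S)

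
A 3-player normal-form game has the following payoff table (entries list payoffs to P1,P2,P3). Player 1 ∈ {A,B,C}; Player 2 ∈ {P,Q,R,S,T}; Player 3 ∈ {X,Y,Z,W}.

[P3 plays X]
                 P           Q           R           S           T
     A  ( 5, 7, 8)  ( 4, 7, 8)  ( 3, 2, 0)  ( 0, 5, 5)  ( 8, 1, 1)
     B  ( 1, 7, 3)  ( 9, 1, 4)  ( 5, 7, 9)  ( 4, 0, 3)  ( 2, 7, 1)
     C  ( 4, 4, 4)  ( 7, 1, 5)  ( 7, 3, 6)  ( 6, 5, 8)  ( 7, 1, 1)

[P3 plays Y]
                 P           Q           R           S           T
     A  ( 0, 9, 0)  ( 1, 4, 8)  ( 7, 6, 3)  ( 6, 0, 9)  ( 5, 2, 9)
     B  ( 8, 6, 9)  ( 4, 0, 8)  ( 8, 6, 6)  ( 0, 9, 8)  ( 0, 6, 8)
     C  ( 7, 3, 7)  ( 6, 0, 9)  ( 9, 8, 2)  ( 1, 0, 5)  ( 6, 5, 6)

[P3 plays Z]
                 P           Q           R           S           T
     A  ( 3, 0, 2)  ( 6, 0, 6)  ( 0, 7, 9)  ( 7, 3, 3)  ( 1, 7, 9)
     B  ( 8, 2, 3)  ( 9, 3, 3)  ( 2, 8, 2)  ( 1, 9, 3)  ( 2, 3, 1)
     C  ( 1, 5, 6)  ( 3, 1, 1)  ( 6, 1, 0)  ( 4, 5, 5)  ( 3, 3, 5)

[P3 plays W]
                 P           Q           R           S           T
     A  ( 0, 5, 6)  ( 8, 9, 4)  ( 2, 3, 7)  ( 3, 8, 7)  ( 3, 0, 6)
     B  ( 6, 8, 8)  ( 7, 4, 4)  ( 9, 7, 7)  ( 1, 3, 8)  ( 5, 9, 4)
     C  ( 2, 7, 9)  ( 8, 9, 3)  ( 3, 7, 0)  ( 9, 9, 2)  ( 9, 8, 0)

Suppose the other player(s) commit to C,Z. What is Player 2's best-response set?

BR_2 = {P,S}

u_2(P vs C,Z) = 5
u_2(Q vs C,Z) = 1
u_2(R vs C,Z) = 1
u_2(S vs C,Z) = 5
u_2(T vs C,Z) = 3
max payoff 5 at {P,S}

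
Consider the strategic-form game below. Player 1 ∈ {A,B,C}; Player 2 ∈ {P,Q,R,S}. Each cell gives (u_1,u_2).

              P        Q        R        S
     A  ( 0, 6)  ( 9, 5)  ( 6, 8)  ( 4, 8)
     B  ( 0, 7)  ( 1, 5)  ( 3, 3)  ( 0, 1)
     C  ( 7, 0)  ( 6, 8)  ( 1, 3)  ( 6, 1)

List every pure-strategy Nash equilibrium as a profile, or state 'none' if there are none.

PSNE = {(A,R)}

(A,P): not NE [P1→C gives 7>0; P2→S gives 8>6]
(A,Q): not NE [P2→S gives 8>5]
(A,R): NE
(A,S): not NE [P1→C gives 6>4]
(B,P): not NE [P1→C gives 7>0]
(B,Q): not NE [P1→A gives 9>1; P2→P gives 7>5]
(B,R): not NE [P1→A gives 6>3; P2→P gives 7>3]
(B,S): not NE [P1→C gives 6>0; P2→P gives 7>1]
(C,P): not NE [P2→Q gives 8>0]
(C,Q): not NE [P1→A gives 9>6]
(C,R): not NE [P1→A gives 6>1; P2→Q gives 8>3]
(C,S): not NE [P2→Q gives 8>1]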